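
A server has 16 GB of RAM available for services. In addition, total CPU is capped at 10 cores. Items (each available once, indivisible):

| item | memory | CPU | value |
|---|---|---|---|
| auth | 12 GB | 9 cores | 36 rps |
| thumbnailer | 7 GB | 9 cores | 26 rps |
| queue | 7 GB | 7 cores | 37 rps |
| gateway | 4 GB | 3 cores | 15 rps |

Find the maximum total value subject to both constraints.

52 rps

Feasible sets respecting both limits:
- queue+gateway: memory 11, CPU 10, value 52
- queue: memory 7, CPU 7, value 37
- auth: memory 12, CPU 9, value 36
Best: 52 rps.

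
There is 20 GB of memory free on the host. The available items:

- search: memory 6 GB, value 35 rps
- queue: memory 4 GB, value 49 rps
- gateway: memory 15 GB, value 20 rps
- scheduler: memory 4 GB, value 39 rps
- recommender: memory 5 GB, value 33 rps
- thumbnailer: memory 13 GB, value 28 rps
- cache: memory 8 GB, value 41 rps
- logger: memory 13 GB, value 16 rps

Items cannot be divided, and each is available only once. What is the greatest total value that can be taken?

Check high-value combinations within 20 GB:
- search+queue+scheduler+recommender: memory 6+4+4+5=19, value 35+49+39+33=156
- queue+scheduler+cache: memory 4+4+8=16, value 49+39+41=129
- search+queue+cache: memory 6+4+8=18, value 35+49+41=125
- search+queue+scheduler: memory 6+4+4=14, value 35+49+39=123
- queue+recommender+cache: memory 4+5+8=17, value 49+33+41=123
Best: 156 rps.

156 rps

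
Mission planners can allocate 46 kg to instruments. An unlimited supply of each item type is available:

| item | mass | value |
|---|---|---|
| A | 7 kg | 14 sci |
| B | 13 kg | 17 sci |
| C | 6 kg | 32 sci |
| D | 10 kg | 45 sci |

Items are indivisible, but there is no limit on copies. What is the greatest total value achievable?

Best value-per-unit is C at 32/6; filling with it alone gives 7×32 = 224.
Optimal mix: 6×C + 1×D → mass 46, value 237.

237 sci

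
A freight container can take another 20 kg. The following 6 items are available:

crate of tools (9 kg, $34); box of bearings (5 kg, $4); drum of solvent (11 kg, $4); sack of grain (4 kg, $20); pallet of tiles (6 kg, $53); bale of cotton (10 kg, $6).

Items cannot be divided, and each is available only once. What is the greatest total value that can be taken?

This is a 0/1 knapsack; check combinations near the capacity.
- crate of tools+sack of grain+pallet of tiles: weight 9+4+6=19, value 34+20+53=107
- crate of tools+box of bearings+pallet of tiles: weight 9+5+6=20, value 34+4+53=91
- crate of tools+pallet of tiles: weight 9+6=15, value 34+53=87
- sack of grain+pallet of tiles+bale of cotton: weight 4+6+10=20, value 20+53+6=79
- box of bearings+sack of grain+pallet of tiles: weight 5+4+6=15, value 4+20+53=77
Best: $107.

$107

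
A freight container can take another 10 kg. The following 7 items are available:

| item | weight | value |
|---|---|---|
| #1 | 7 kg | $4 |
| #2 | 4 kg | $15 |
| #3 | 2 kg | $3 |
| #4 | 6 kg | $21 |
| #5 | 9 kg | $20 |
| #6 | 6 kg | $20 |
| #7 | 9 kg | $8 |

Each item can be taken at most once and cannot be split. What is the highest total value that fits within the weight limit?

$36

This is a 0/1 knapsack; check combinations near the capacity.
- #2+#4: weight 4+6=10, value 15+21=36
- #2+#6: weight 4+6=10, value 15+20=35
- #3+#4: weight 2+6=8, value 3+21=24
- #3+#6: weight 2+6=8, value 3+20=23
- #4: weight 6, value 21
Best: $36.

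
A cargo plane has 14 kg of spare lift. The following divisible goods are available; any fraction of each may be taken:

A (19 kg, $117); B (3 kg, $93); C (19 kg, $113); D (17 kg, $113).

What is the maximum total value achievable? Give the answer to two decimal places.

Take in order of value per unit:
- B (93/3 per unit): all 3 → value 93, running total 93.00
- D (113/17 per unit): 11 of 17 → value 11×113/17 = 73.1176, running total 166.12
Total 166.12.

166.12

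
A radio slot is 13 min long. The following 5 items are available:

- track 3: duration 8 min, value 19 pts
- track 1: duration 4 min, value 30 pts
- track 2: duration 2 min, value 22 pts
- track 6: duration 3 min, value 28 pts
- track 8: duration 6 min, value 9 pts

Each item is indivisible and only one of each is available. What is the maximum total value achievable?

Check high-value combinations within 13 min:
- track 1+track 2+track 6: duration 4+2+3=9, value 30+22+28=80
- track 3+track 2+track 6: duration 8+2+3=13, value 19+22+28=69
- track 1+track 6+track 8: duration 4+3+6=13, value 30+28+9=67
- track 1+track 2+track 8: duration 4+2+6=12, value 30+22+9=61
- track 2+track 6+track 8: duration 2+3+6=11, value 22+28+9=59
Best: 80 pts.

80 pts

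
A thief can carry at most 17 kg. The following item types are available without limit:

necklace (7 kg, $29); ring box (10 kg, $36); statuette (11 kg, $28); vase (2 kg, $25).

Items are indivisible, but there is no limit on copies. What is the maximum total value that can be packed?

Best value-per-unit is vase at 25/2, and filling with it alone uses weight 8×2=16. No mix of the others beats 8×25 = 200.

$200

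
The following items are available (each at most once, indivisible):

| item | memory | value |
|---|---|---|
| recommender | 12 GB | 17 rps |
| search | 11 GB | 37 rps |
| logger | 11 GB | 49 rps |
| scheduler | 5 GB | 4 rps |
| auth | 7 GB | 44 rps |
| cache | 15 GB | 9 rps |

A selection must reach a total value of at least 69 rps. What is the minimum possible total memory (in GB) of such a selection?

Subsets with value ≥ 69, sorted by total memory:
- logger+auth: memory 18, value 93
- search+auth: memory 18, value 81
Minimum memory: 18 GB.

18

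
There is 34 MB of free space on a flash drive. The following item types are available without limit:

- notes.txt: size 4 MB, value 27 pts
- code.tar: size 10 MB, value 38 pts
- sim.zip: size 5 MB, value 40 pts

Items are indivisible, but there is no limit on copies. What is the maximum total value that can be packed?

267 pts

Best value-per-unit is sim.zip at 40/5; filling with it alone gives 6×40 = 240.
Optimal mix: 1×notes.txt + 6×sim.zip → size 34, value 267.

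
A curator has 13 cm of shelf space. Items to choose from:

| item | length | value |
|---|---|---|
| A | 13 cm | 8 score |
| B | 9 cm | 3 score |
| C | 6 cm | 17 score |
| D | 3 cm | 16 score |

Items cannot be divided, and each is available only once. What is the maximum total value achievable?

33 score

Check high-value combinations within 13 cm:
- C+D: length 6+3=9, value 17+16=33
- B+D: length 9+3=12, value 3+16=19
- C: length 6, value 17
- D: length 3, value 16
- A: length 13, value 8
Best: 33 score.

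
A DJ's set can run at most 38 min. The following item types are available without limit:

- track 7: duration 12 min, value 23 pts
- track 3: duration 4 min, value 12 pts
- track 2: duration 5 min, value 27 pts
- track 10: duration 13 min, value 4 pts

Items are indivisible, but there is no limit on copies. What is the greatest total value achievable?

189 pts

Best value-per-unit is track 2 at 27/5, and filling with it alone uses duration 7×5=35. No mix of the others beats 7×27 = 189.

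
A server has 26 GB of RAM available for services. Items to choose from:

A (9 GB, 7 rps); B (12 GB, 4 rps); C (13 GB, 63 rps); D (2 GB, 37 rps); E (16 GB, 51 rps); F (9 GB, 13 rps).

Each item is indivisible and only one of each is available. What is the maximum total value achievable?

Check high-value combinations within 26 GB:
- C+D+F: memory 13+2+9=24, value 63+37+13=113
- A+C+D: memory 9+13+2=24, value 7+63+37=107
- C+D: memory 13+2=15, value 63+37=100
- D+E: memory 2+16=18, value 37+51=88
- C+F: memory 13+9=22, value 63+13=76
Best: 113 rps.

113 rps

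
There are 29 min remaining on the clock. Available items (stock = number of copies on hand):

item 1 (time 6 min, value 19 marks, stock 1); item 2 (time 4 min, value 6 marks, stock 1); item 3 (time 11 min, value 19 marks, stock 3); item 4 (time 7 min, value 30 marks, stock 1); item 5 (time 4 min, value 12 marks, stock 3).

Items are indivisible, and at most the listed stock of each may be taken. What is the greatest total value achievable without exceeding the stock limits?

91 marks

Best selections within time 29 and stock limits:
- 1×item 1 + 1×item 2 + 1×item 4 + 3×item 5: time 29, value 91
- 1×item 1 + 1×item 4 + 3×item 5: time 25, value 85
Best: 91 marks.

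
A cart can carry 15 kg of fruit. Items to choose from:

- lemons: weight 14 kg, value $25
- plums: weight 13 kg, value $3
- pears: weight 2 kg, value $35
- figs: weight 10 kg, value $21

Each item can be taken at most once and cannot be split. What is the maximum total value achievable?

$56

This is a 0/1 knapsack; check combinations near the capacity.
- pears+figs: weight 2+10=12, value 35+21=56
- plums+pears: weight 13+2=15, value 3+35=38
- pears: weight 2, value 35
- lemons: weight 14, value 25
- figs: weight 10, value 21
Best: $56.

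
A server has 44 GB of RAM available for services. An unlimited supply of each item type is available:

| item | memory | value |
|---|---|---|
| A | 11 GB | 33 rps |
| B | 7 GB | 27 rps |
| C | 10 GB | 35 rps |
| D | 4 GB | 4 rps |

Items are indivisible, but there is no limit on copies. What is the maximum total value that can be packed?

162 rps

Best value-per-unit is B at 27/7, and filling with it alone uses memory 6×7=42. No mix of the others beats 6×27 = 162.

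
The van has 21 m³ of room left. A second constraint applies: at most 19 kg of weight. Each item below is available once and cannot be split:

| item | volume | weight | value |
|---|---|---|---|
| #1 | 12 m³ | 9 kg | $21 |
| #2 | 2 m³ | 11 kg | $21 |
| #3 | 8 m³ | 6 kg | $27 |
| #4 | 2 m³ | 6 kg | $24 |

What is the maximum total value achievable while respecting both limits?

$51

Feasible sets respecting both limits:
- #3+#4: volume 10, weight 12, value 51
- #1+#3: volume 20, weight 15, value 48
- #2+#3: volume 10, weight 17, value 48
Best: $51.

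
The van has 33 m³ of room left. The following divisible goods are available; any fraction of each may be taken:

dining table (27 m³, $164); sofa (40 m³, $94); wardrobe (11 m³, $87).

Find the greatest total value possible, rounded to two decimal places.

Take in order of value per unit:
- wardrobe (87/11 per unit): all 11 → value 87, running total 87.00
- dining table (164/27 per unit): 22 of 27 → value 22×164/27 = 133.6296, running total 220.63
Total 220.63.

220.63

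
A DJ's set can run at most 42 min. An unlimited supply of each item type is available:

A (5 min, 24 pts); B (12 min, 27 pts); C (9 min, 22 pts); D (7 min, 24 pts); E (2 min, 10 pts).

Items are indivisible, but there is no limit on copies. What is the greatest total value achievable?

210 pts

Best value-per-unit is E at 10/2, and filling with it alone uses duration 21×2=42. No mix of the others beats 21×10 = 210.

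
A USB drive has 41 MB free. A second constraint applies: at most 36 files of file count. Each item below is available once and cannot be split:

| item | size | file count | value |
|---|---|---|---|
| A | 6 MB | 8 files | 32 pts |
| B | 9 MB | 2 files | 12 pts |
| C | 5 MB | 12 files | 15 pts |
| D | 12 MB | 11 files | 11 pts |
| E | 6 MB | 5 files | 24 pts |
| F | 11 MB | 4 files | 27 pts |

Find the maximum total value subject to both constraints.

Feasible sets respecting both limits:
- A+B+C+E+F: size 37, file count 31, value 110
- A+C+E+F: size 28, file count 29, value 98
- A+B+E+F: size 32, file count 19, value 95
Best: 110 pts.

110 pts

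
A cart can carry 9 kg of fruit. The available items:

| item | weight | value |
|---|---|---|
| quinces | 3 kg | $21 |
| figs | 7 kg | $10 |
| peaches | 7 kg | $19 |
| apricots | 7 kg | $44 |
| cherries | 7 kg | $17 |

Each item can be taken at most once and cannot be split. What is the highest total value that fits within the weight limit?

$44

Check high-value combinations within 9 kg:
- apricots: weight 7, value 44
- quinces: weight 3, value 21
- peaches: weight 7, value 19
- cherries: weight 7, value 17
- figs: weight 7, value 10
Best: $44.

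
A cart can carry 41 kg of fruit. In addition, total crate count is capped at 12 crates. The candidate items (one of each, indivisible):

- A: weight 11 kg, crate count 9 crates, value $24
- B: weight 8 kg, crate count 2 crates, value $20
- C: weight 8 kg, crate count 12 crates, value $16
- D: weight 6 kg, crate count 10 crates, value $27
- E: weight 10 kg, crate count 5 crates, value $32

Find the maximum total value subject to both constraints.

$52

Feasible sets respecting both limits:
- B+E: weight 18, crate count 7, value 52
- B+D: weight 14, crate count 12, value 47
- A+B: weight 19, crate count 11, value 44
Best: $52.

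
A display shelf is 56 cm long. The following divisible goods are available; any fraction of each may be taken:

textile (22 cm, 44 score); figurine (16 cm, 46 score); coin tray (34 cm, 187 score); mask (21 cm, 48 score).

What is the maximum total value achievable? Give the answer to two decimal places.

246.71

Take in order of value per unit:
- coin tray (187/34 per unit): all 34 → value 187, running total 187.00
- figurine (46/16 per unit): all 16 → value 46, running total 233.00
- mask (48/21 per unit): 6 of 21 → value 6×48/21 = 13.7143, running total 246.71
Total 246.71.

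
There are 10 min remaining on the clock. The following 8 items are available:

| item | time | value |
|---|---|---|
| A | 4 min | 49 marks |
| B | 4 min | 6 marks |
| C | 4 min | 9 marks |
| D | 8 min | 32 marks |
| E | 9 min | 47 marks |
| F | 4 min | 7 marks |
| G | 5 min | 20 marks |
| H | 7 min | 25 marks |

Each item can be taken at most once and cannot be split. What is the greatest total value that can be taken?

69 marks

Check high-value combinations within 10 min:
- A+G: time 4+5=9, value 49+20=69
- A+C: time 4+4=8, value 49+9=58
- A+F: time 4+4=8, value 49+7=56
- A+B: time 4+4=8, value 49+6=55
Best: 69 marks.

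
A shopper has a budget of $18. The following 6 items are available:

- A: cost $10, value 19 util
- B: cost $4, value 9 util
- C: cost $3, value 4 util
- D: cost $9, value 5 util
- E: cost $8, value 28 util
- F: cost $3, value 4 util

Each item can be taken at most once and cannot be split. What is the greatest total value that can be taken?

47 util

Check high-value combinations within $18:
- A+E: cost 10+8=18, value 19+28=47
- B+C+E+F: cost 4+3+8+3=18, value 9+4+28+4=45
- B+C+E: cost 4+3+8=15, value 9+4+28=41
- B+E+F: cost 4+8+3=15, value 9+28+4=41
- B+E: cost 4+8=12, value 9+28=37
Best: 47 util.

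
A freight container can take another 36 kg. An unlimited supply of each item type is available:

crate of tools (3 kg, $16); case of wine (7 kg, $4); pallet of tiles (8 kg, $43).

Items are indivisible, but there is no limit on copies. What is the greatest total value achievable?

Best value-per-unit is pallet of tiles at 43/8; filling with it alone gives 4×43 = 172.
Optimal mix: 4×crate of tools + 3×pallet of tiles → weight 36, value 193.

$193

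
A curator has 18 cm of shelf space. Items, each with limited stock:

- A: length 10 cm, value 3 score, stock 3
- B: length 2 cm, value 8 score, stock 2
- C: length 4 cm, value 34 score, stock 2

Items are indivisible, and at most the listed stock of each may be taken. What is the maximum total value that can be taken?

84 score

Top feasible selections:
- 2×B + 2×C: length 12, value 84
- 1×B + 2×C: length 10, value 76
Best: 84 score.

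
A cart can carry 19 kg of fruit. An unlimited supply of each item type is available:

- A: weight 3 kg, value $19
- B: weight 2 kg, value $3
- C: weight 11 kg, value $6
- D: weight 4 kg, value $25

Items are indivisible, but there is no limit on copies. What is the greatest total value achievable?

Best value-per-unit is A at 19/3; filling with it alone gives 6×19 = 114.
Optimal mix: 5×A + 1×D → weight 19, value 120.

$120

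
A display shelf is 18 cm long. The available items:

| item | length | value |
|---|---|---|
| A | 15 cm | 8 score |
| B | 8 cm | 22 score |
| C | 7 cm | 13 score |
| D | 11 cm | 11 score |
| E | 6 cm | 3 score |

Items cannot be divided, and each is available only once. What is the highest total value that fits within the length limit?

35 score

Check high-value combinations within 18 cm:
- B+C: length 8+7=15, value 22+13=35
- B+E: length 8+6=14, value 22+3=25
- C+D: length 7+11=18, value 13+11=24
- B: length 8, value 22
Best: 35 score.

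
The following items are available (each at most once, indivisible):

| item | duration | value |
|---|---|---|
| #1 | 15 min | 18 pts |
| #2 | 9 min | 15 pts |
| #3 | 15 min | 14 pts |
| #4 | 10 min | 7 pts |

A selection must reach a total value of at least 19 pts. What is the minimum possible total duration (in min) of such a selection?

19

Subsets with value ≥ 19, sorted by total duration:
- #2+#4: duration 19, value 22
- #1+#2: duration 24, value 33
- #2+#3: duration 24, value 29
Minimum duration: 19 min.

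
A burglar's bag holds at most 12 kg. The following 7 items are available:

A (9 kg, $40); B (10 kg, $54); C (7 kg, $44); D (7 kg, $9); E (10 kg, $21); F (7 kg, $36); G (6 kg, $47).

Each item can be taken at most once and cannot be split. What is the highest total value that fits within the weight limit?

This is a 0/1 knapsack; check combinations near the capacity.
- B: weight 10, value 54
- G: weight 6, value 47
- C: weight 7, value 44
- A: weight 9, value 40
Best: $54.

$54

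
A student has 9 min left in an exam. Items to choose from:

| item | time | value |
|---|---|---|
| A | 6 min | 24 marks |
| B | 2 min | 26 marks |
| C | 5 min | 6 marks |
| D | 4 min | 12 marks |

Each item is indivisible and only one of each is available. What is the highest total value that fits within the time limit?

50 marks

Check high-value combinations within 9 min:
- A+B: time 6+2=8, value 24+26=50
- B+D: time 2+4=6, value 26+12=38
- B+C: time 2+5=7, value 26+6=32
- B: time 2, value 26
Best: 50 marks.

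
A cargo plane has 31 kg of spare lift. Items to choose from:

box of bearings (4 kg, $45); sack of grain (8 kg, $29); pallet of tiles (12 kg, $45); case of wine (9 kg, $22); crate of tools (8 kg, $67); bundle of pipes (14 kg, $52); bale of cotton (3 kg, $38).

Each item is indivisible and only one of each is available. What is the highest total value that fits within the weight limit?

This is a 0/1 knapsack; check combinations near the capacity.
- box of bearings+crate of tools+bundle of pipes+bale of cotton: weight 4+8+14+3=29, value 45+67+52+38=202
- box of bearings+pallet of tiles+crate of tools+bale of cotton: weight 4+12+8+3=27, value 45+45+67+38=195
- box of bearings+sack of grain+crate of tools+bale of cotton: weight 4+8+8+3=23, value 45+29+67+38=179
Best: $202.

$202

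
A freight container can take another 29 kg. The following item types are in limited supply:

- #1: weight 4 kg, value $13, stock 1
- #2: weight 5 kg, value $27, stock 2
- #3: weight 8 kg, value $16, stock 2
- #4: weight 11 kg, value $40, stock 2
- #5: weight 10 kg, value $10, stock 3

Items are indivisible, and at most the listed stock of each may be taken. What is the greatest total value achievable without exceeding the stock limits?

$110

Best selections within weight 29 and stock limits:
- 2×#2 + 1×#3 + 1×#4: weight 29, value 110
- 1×#1 + 2×#2 + 1×#4: weight 25, value 107
- 1×#2 + 2×#4: weight 27, value 107
- 1×#1 + 1×#2 + 1×#3 + 1×#4: weight 28, value 96
Best: $110.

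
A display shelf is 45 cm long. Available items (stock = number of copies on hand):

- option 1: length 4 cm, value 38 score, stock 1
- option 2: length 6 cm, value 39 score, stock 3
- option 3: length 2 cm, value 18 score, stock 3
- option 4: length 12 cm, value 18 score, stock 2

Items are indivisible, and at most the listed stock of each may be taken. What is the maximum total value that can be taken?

Best selections within length 45 and stock limits:
- 1×option 1 + 3×option 2 + 3×option 3 + 1×option 4: length 40, value 227
- 1×option 1 + 3×option 2 + 3×option 3: length 28, value 209
- 1×option 1 + 3×option 2 + 2×option 3 + 1×option 4: length 38, value 209
Best: 227 score.

227 score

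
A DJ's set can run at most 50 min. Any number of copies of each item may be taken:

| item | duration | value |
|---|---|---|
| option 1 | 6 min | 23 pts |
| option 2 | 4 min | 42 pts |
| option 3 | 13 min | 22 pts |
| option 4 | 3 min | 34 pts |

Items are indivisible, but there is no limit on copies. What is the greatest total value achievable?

Best value-per-unit is option 4 at 34/3; filling with it alone gives 16×34 = 544.
Optimal mix: 2×option 2 + 14×option 4 → duration 50, value 560.

560 pts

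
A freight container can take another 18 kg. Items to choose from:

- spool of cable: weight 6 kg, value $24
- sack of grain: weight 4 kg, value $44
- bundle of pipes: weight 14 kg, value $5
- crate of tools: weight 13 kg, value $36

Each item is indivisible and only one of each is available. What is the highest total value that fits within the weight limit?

$80

Check high-value combinations within 18 kg:
- sack of grain+crate of tools: weight 4+13=17, value 44+36=80
- spool of cable+sack of grain: weight 6+4=10, value 24+44=68
- sack of grain+bundle of pipes: weight 4+14=18, value 44+5=49
- sack of grain: weight 4, value 44
Best: $80.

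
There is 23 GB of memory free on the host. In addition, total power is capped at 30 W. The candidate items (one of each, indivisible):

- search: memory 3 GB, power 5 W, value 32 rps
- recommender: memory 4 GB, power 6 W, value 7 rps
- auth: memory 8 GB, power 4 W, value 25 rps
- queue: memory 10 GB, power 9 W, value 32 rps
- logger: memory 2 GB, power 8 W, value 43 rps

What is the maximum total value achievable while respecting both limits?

Feasible sets respecting both limits:
- search+auth+queue+logger: memory 23, power 26, value 132
- search+recommender+queue+logger: memory 19, power 28, value 114
- search+recommender+auth+logger: memory 17, power 23, value 107
Best: 132 rps.

132 rps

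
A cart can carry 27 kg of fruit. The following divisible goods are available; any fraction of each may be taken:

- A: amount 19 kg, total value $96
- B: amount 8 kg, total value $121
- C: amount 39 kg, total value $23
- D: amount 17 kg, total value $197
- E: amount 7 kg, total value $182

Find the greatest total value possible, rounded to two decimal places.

442.06

Take in order of value per unit:
- E (182/7 per unit): all 7 → value 182, running total 182.00
- B (121/8 per unit): all 8 → value 121, running total 303.00
- D (197/17 per unit): 12 of 17 → value 12×197/17 = 139.0588, running total 442.06
Total 442.06.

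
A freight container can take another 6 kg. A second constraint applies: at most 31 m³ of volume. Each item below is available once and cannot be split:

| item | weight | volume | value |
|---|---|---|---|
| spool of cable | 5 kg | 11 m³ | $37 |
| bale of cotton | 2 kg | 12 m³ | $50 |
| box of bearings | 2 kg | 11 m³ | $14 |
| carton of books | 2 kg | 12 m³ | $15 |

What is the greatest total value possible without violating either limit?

Feasible sets respecting both limits:
- bale of cotton+carton of books: weight 4, volume 24, value 65
- bale of cotton+box of bearings: weight 4, volume 23, value 64
- bale of cotton: weight 2, volume 12, value 50
Best: $65.

$65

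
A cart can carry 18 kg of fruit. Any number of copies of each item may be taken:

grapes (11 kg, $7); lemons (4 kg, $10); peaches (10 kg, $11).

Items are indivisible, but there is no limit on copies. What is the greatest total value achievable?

$40

Best value-per-unit is lemons at 10/4, and filling with it alone uses weight 4×4=16. No mix of the others beats 4×10 = 40.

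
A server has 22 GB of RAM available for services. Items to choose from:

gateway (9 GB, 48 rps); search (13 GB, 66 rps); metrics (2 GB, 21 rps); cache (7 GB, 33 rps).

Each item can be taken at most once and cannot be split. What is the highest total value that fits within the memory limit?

This is a 0/1 knapsack; check combinations near the capacity.
- search+metrics+cache: memory 13+2+7=22, value 66+21+33=120
- gateway+search: memory 9+13=22, value 48+66=114
- gateway+metrics+cache: memory 9+2+7=18, value 48+21+33=102
- search+cache: memory 13+7=20, value 66+33=99
- search+metrics: memory 13+2=15, value 66+21=87
Best: 120 rps.

120 rps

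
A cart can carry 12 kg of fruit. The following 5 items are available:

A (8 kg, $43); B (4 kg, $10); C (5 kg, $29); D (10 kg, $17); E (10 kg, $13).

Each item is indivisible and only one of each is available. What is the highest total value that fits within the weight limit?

Check high-value combinations within 12 kg:
- A+B: weight 8+4=12, value 43+10=53
- A: weight 8, value 43
- B+C: weight 4+5=9, value 10+29=39
Best: $53.

$53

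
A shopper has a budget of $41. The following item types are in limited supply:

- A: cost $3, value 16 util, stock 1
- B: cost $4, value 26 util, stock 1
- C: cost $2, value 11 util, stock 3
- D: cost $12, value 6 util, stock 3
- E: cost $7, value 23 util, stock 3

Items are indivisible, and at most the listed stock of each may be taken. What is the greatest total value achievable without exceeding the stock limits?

Best selections within cost 41 and stock limits:
- 1×A + 1×B + 3×C + 3×E: cost 34, value 144
- 1×A + 1×B + 2×C + 3×E: cost 32, value 133
- 1×B + 3×C + 3×E: cost 31, value 128
Best: 144 util.

144 util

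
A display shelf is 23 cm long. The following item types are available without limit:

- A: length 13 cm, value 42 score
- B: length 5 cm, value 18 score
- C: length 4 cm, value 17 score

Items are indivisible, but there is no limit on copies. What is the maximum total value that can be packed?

88 score

Best value-per-unit is C at 17/4; filling with it alone gives 5×17 = 85.
Optimal mix: 3×B + 2×C → length 23, value 88.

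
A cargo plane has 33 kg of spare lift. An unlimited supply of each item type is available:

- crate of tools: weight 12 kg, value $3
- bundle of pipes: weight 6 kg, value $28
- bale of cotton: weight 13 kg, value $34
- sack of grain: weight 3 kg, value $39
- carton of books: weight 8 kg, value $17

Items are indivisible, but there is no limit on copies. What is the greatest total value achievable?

$429

Best value-per-unit is sack of grain at 39/3, and filling with it alone uses weight 11×3=33. No mix of the others beats 11×39 = 429.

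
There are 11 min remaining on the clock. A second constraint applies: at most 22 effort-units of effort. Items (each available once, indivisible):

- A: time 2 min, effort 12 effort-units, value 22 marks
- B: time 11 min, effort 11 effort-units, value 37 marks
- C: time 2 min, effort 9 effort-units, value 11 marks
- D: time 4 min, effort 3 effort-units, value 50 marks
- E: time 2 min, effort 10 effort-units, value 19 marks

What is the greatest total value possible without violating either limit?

80 marks

Feasible sets respecting both limits:
- C+D+E: time 8, effort 22, value 80
- A+D: time 6, effort 15, value 72
- D+E: time 6, effort 13, value 69
Best: 80 marks.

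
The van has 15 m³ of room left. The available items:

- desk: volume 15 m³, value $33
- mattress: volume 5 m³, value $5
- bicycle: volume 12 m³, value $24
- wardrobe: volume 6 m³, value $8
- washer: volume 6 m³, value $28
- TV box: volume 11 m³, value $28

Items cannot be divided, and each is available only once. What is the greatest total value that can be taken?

This is a 0/1 knapsack; check combinations near the capacity.
- wardrobe+washer: volume 6+6=12, value 8+28=36
- mattress+washer: volume 5+6=11, value 5+28=33
- desk: volume 15, value 33
Best: $36.

$36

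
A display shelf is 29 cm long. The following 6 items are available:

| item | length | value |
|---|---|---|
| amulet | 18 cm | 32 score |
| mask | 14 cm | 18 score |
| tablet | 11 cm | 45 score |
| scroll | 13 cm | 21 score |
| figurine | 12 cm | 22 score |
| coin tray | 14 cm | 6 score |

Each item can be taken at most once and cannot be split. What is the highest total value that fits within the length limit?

Check high-value combinations within 29 cm:
- amulet+tablet: length 18+11=29, value 32+45=77
- tablet+figurine: length 11+12=23, value 45+22=67
- tablet+scroll: length 11+13=24, value 45+21=66
Best: 77 score.

77 score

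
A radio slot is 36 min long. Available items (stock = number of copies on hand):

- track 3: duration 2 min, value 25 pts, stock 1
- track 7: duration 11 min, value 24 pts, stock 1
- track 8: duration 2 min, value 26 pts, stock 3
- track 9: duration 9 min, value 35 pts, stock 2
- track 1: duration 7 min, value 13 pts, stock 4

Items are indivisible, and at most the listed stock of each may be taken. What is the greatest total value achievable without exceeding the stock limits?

186 pts

Best selections within duration 36 and stock limits:
- 1×track 3 + 3×track 8 + 2×track 9 + 1×track 1: duration 33, value 186
- 1×track 3 + 1×track 7 + 3×track 8 + 1×track 9 + 1×track 1: duration 35, value 175
- 1×track 3 + 3×track 8 + 2×track 9: duration 26, value 173
Best: 186 pts.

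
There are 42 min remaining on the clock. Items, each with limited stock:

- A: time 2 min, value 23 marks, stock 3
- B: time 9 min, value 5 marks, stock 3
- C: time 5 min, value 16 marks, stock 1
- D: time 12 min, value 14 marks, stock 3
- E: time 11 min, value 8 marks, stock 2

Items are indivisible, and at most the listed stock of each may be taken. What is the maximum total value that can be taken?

Best selections within time 42 and stock limits:
- 3×A + 1×C + 2×D: time 35, value 113
- 3×A + 3×D: time 42, value 111
Best: 113 marks.

113 marks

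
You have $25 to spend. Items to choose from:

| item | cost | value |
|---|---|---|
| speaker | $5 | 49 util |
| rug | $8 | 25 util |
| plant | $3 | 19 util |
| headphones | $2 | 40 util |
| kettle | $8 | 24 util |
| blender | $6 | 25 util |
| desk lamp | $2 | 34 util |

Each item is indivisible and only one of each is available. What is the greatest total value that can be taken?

Check high-value combinations within $25:
- speaker+rug+headphones+blender+desk lamp: cost 5+8+2+6+2=23, value 49+25+40+25+34=173
- speaker+headphones+kettle+blender+desk lamp: cost 5+2+8+6+2=23, value 49+40+24+25+34=172
- speaker+rug+headphones+kettle+desk lamp: cost 5+8+2+8+2=25, value 49+25+40+24+34=172
- speaker+plant+headphones+blender+desk lamp: cost 5+3+2+6+2=18, value 49+19+40+25+34=167
Best: 173 util.

173 util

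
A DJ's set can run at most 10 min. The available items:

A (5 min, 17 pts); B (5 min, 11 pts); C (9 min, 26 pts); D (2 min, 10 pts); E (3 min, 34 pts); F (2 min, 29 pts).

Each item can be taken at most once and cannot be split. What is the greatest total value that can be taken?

Check high-value combinations within 10 min:
- A+E+F: duration 5+3+2=10, value 17+34+29=80
- B+E+F: duration 5+3+2=10, value 11+34+29=74
- D+E+F: duration 2+3+2=7, value 10+34+29=73
- E+F: duration 3+2=5, value 34+29=63
Best: 80 pts.

80 pts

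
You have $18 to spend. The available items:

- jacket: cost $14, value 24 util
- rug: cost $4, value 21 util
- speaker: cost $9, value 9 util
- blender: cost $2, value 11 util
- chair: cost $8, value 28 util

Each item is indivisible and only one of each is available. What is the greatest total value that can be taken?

Check high-value combinations within $18:
- rug+blender+chair: cost 4+2+8=14, value 21+11+28=60
- rug+chair: cost 4+8=12, value 21+28=49
- jacket+rug: cost 14+4=18, value 24+21=45
Best: 60 util.

60 util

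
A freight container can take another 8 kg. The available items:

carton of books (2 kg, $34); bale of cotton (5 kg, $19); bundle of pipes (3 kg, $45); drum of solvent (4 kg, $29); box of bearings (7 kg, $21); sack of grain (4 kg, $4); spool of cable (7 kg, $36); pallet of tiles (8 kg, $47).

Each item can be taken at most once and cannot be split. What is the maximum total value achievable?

Check high-value combinations within 8 kg:
- carton of books+bundle of pipes: weight 2+3=5, value 34+45=79
- bundle of pipes+drum of solvent: weight 3+4=7, value 45+29=74
- bale of cotton+bundle of pipes: weight 5+3=8, value 19+45=64
- carton of books+drum of solvent: weight 2+4=6, value 34+29=63
Best: $79.

$79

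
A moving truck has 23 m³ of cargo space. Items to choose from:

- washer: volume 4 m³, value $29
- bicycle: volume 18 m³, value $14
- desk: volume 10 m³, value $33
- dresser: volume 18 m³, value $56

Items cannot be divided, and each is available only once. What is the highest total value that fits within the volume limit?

Check high-value combinations within 23 m³:
- washer+dresser: volume 4+18=22, value 29+56=85
- washer+desk: volume 4+10=14, value 29+33=62
- dresser: volume 18, value 56
- washer+bicycle: volume 4+18=22, value 29+14=43
- desk: volume 10, value 33
Best: $85.

$85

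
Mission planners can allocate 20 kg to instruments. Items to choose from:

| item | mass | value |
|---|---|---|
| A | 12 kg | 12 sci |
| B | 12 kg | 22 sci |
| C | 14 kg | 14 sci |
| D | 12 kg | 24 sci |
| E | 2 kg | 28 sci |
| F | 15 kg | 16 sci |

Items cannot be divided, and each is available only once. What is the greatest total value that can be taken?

52 sci

This is a 0/1 knapsack; check combinations near the capacity.
- D+E: mass 12+2=14, value 24+28=52
- B+E: mass 12+2=14, value 22+28=50
- E+F: mass 2+15=17, value 28+16=44
- C+E: mass 14+2=16, value 14+28=42
Best: 52 sci.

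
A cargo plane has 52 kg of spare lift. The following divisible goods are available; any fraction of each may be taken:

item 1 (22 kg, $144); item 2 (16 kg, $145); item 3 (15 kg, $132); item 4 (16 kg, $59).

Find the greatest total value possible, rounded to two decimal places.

Take in order of value per unit:
- item 2 (145/16 per unit): all 16 → value 145, running total 145.00
- item 3 (132/15 per unit): all 15 → value 132, running total 277.00
- item 1 (144/22 per unit): 21 of 22 → value 21×144/22 = 137.4545, running total 414.45
Total 414.45.

414.45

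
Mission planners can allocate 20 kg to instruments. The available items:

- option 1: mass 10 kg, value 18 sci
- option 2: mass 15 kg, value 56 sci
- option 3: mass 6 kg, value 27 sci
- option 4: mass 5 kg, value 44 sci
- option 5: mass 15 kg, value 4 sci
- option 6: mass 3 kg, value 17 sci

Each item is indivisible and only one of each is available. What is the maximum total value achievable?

100 sci

Check high-value combinations within 20 kg:
- option 2+option 4: mass 15+5=20, value 56+44=100
- option 3+option 4+option 6: mass 6+5+3=14, value 27+44+17=88
- option 1+option 4+option 6: mass 10+5+3=18, value 18+44+17=79
- option 2+option 6: mass 15+3=18, value 56+17=73
- option 3+option 4: mass 6+5=11, value 27+44=71
Best: 100 sci.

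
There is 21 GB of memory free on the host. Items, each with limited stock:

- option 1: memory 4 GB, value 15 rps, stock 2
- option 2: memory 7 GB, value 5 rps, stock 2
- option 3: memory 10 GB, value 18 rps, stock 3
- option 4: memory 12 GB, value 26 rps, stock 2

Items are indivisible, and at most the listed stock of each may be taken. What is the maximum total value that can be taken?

Top feasible selections:
- 2×option 1 + 1×option 4: memory 20, value 56
- 2×option 1 + 1×option 3: memory 18, value 48
- 1×option 1 + 1×option 4: memory 16, value 41
Best: 56 rps.

56 rps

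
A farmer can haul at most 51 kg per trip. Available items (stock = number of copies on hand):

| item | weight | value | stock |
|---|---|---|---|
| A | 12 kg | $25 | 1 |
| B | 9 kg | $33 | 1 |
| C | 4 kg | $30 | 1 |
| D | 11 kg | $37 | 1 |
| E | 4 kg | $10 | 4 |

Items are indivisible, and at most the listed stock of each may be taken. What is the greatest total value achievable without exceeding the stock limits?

$155

Top feasible selections:
- 1×A + 1×B + 1×C + 1×D + 3×E: weight 48, value 155
- 1×A + 1×B + 1×C + 1×D + 2×E: weight 44, value 145
- 1×B + 1×C + 1×D + 4×E: weight 40, value 140
- 1×A + 1×B + 1×C + 1×D + 1×E: weight 40, value 135
Best: $155.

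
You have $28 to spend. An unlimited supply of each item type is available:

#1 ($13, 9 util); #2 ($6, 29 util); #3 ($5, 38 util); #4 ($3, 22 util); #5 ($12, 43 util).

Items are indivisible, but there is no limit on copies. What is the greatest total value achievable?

Best value-per-unit is #3 at 38/5; filling with it alone gives 5×38 = 190.
Optimal mix: 5×#3 + 1×#4 → cost 28, value 212.

212 util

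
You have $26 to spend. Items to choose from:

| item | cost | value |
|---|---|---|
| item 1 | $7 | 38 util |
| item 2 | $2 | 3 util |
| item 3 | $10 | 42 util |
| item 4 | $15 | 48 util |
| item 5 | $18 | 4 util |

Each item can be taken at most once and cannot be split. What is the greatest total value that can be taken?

Check high-value combinations within $26:
- item 3+item 4: cost 10+15=25, value 42+48=90
- item 1+item 2+item 4: cost 7+2+15=24, value 38+3+48=89
- item 1+item 4: cost 7+15=22, value 38+48=86
- item 1+item 2+item 3: cost 7+2+10=19, value 38+3+42=83
- item 1+item 3: cost 7+10=17, value 38+42=80
Best: 90 util.

90 util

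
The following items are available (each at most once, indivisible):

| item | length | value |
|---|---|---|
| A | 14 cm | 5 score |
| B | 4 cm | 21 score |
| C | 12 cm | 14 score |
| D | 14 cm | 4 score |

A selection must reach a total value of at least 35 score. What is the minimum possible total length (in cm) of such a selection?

16

Subsets with value ≥ 35, sorted by total length:
- B+C: length 16, value 35
- A+B+C: length 30, value 40
- B+C+D: length 30, value 39
Minimum length: 16 cm.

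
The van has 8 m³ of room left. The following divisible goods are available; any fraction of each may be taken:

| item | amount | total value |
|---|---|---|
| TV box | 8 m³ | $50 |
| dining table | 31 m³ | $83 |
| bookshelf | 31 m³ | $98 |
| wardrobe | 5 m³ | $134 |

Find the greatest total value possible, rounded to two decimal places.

152.75

Take in order of value per unit:
- wardrobe (134/5 per unit): all 5 → value 134, running total 134.00
- TV box (50/8 per unit): 3 of 8 → value 3×50/8 = 18.7500, running total 152.75
Total 152.75.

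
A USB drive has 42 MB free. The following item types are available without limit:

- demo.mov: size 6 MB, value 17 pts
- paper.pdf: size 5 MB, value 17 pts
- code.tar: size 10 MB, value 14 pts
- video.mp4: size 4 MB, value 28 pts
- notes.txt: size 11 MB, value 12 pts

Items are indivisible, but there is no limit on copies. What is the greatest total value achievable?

280 pts

Best value-per-unit is video.mp4 at 28/4, and filling with it alone uses size 10×4=40. No mix of the others beats 10×28 = 280.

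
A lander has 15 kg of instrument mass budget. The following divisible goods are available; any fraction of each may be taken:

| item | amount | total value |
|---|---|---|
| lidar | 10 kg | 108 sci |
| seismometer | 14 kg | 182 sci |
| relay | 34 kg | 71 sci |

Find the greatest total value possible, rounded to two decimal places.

Take in order of value per unit:
- seismometer (182/14 per unit): all 14 → value 182, running total 182.00
- lidar (108/10 per unit): 1 of 10 → value 1×108/10 = 10.8000, running total 192.80
Total 192.80.

192.80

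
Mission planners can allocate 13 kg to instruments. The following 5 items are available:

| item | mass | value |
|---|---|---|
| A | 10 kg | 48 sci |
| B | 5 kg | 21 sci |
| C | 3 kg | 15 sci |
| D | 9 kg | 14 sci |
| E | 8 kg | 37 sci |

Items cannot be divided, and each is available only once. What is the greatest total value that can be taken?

Check high-value combinations within 13 kg:
- A+C: mass 10+3=13, value 48+15=63
- B+E: mass 5+8=13, value 21+37=58
- C+E: mass 3+8=11, value 15+37=52
Best: 63 sci.

63 sci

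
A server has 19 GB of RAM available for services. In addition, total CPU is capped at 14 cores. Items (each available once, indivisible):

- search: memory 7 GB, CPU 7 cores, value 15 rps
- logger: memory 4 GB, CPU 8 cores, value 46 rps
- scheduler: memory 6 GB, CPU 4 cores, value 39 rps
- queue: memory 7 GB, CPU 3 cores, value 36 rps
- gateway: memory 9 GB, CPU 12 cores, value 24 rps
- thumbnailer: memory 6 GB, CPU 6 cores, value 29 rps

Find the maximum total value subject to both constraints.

Feasible sets respecting both limits:
- scheduler+queue+thumbnailer: memory 19, CPU 13, value 104
- logger+scheduler: memory 10, CPU 12, value 85
- logger+queue: memory 11, CPU 11, value 82
- scheduler+queue: memory 13, CPU 7, value 75
Best: 104 rps.

104 rps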